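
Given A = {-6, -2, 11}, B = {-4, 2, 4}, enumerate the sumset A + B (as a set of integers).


A + B = {a + b : a ∈ A, b ∈ B}.
Enumerate all |A|·|B| = 3·3 = 9 pairs (a, b) and collect distinct sums.
a = -6: -6+-4=-10, -6+2=-4, -6+4=-2
a = -2: -2+-4=-6, -2+2=0, -2+4=2
a = 11: 11+-4=7, 11+2=13, 11+4=15
Collecting distinct sums: A + B = {-10, -6, -4, -2, 0, 2, 7, 13, 15}
|A + B| = 9

A + B = {-10, -6, -4, -2, 0, 2, 7, 13, 15}


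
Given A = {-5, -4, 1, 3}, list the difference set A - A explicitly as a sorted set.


A - A = {a - a' : a, a' ∈ A}.
Compute a - a' for each ordered pair (a, a'):
a = -5: -5--5=0, -5--4=-1, -5-1=-6, -5-3=-8
a = -4: -4--5=1, -4--4=0, -4-1=-5, -4-3=-7
a = 1: 1--5=6, 1--4=5, 1-1=0, 1-3=-2
a = 3: 3--5=8, 3--4=7, 3-1=2, 3-3=0
Collecting distinct values (and noting 0 appears from a-a):
A - A = {-8, -7, -6, -5, -2, -1, 0, 1, 2, 5, 6, 7, 8}
|A - A| = 13

A - A = {-8, -7, -6, -5, -2, -1, 0, 1, 2, 5, 6, 7, 8}


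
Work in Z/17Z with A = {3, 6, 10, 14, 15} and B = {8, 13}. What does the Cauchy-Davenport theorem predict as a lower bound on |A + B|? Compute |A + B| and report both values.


Cauchy-Davenport: |A + B| ≥ min(p, |A| + |B| - 1) for A, B nonempty in Z/pZ.
|A| = 5, |B| = 2, p = 17.
CD lower bound = min(17, 5 + 2 - 1) = min(17, 6) = 6.
Compute A + B mod 17 directly:
a = 3: 3+8=11, 3+13=16
a = 6: 6+8=14, 6+13=2
a = 10: 10+8=1, 10+13=6
a = 14: 14+8=5, 14+13=10
a = 15: 15+8=6, 15+13=11
A + B = {1, 2, 5, 6, 10, 11, 14, 16}, so |A + B| = 8.
Verify: 8 ≥ 6? Yes ✓.

CD lower bound = 6, actual |A + B| = 8.


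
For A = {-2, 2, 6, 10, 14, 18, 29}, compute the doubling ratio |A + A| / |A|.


|A| = 7.
Compute A + A by enumerating all 49 pairs.
A + A = {-4, 0, 4, 8, 12, 16, 20, 24, 27, 28, 31, 32, 35, 36, 39, 43, 47, 58}, so |A + A| = 18.
K = |A + A| / |A| = 18/7 (already in lowest terms) ≈ 2.5714.
Reference: AP of size 7 gives K = 13/7 ≈ 1.8571; a fully generic set of size 7 gives K ≈ 4.0000.

|A| = 7, |A + A| = 18, K = 18/7.


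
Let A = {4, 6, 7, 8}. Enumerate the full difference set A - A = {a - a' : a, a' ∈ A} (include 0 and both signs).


A - A = {a - a' : a, a' ∈ A}.
Compute a - a' for each ordered pair (a, a'):
a = 4: 4-4=0, 4-6=-2, 4-7=-3, 4-8=-4
a = 6: 6-4=2, 6-6=0, 6-7=-1, 6-8=-2
a = 7: 7-4=3, 7-6=1, 7-7=0, 7-8=-1
a = 8: 8-4=4, 8-6=2, 8-7=1, 8-8=0
Collecting distinct values (and noting 0 appears from a-a):
A - A = {-4, -3, -2, -1, 0, 1, 2, 3, 4}
|A - A| = 9

A - A = {-4, -3, -2, -1, 0, 1, 2, 3, 4}


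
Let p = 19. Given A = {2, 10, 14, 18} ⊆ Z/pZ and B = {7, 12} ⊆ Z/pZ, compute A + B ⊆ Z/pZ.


Work in Z/19Z: reduce every sum a + b modulo 19.
Enumerate all 8 pairs:
a = 2: 2+7=9, 2+12=14
a = 10: 10+7=17, 10+12=3
a = 14: 14+7=2, 14+12=7
a = 18: 18+7=6, 18+12=11
Distinct residues collected: {2, 3, 6, 7, 9, 11, 14, 17}
|A + B| = 8 (out of 19 total residues).

A + B = {2, 3, 6, 7, 9, 11, 14, 17}


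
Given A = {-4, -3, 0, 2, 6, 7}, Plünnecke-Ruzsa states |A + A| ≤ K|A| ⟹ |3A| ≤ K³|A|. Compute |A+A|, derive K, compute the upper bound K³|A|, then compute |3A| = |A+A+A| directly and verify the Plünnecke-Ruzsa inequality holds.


|A| = 6.
Step 1: Compute A + A by enumerating all 36 pairs.
A + A = {-8, -7, -6, -4, -3, -2, -1, 0, 2, 3, 4, 6, 7, 8, 9, 12, 13, 14}, so |A + A| = 18.
Step 2: Doubling constant K = |A + A|/|A| = 18/6 = 18/6 ≈ 3.0000.
Step 3: Plünnecke-Ruzsa gives |3A| ≤ K³·|A| = (3.0000)³ · 6 ≈ 162.0000.
Step 4: Compute 3A = A + A + A directly by enumerating all triples (a,b,c) ∈ A³; |3A| = 33.
Step 5: Check 33 ≤ 162.0000? Yes ✓.

K = 18/6, Plünnecke-Ruzsa bound K³|A| ≈ 162.0000, |3A| = 33, inequality holds.


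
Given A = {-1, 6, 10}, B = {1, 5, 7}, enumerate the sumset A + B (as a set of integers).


A + B = {a + b : a ∈ A, b ∈ B}.
Enumerate all |A|·|B| = 3·3 = 9 pairs (a, b) and collect distinct sums.
a = -1: -1+1=0, -1+5=4, -1+7=6
a = 6: 6+1=7, 6+5=11, 6+7=13
a = 10: 10+1=11, 10+5=15, 10+7=17
Collecting distinct sums: A + B = {0, 4, 6, 7, 11, 13, 15, 17}
|A + B| = 8

A + B = {0, 4, 6, 7, 11, 13, 15, 17}


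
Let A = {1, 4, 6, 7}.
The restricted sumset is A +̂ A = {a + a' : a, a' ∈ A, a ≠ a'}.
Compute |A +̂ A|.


Restricted sumset: A +̂ A = {a + a' : a ∈ A, a' ∈ A, a ≠ a'}.
Equivalently, take A + A and drop any sum 2a that is achievable ONLY as a + a for a ∈ A (i.e. sums representable only with equal summands).
Enumerate pairs (a, a') with a < a' (symmetric, so each unordered pair gives one sum; this covers all a ≠ a'):
  1 + 4 = 5
  1 + 6 = 7
  1 + 7 = 8
  4 + 6 = 10
  4 + 7 = 11
  6 + 7 = 13
Collected distinct sums: {5, 7, 8, 10, 11, 13}
|A +̂ A| = 6
(Reference bound: |A +̂ A| ≥ 2|A| - 3 for |A| ≥ 2, with |A| = 4 giving ≥ 5.)

|A +̂ A| = 6


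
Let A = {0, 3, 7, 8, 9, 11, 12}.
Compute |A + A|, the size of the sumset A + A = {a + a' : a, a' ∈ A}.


A + A = {a + a' : a, a' ∈ A}; |A| = 7.
General bounds: 2|A| - 1 ≤ |A + A| ≤ |A|(|A|+1)/2, i.e. 13 ≤ |A + A| ≤ 28.
Lower bound 2|A|-1 is attained iff A is an arithmetic progression.
Enumerate sums a + a' for a ≤ a' (symmetric, so this suffices):
a = 0: 0+0=0, 0+3=3, 0+7=7, 0+8=8, 0+9=9, 0+11=11, 0+12=12
a = 3: 3+3=6, 3+7=10, 3+8=11, 3+9=12, 3+11=14, 3+12=15
a = 7: 7+7=14, 7+8=15, 7+9=16, 7+11=18, 7+12=19
a = 8: 8+8=16, 8+9=17, 8+11=19, 8+12=20
a = 9: 9+9=18, 9+11=20, 9+12=21
a = 11: 11+11=22, 11+12=23
a = 12: 12+12=24
Distinct sums: {0, 3, 6, 7, 8, 9, 10, 11, 12, 14, 15, 16, 17, 18, 19, 20, 21, 22, 23, 24}
|A + A| = 20

|A + A| = 20


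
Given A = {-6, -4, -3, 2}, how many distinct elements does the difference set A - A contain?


A - A = {a - a' : a, a' ∈ A}; |A| = 4.
Bounds: 2|A|-1 ≤ |A - A| ≤ |A|² - |A| + 1, i.e. 7 ≤ |A - A| ≤ 13.
Note: 0 ∈ A - A always (from a - a). The set is symmetric: if d ∈ A - A then -d ∈ A - A.
Enumerate nonzero differences d = a - a' with a > a' (then include -d):
Positive differences: {1, 2, 3, 5, 6, 8}
Full difference set: {0} ∪ (positive diffs) ∪ (negative diffs).
|A - A| = 1 + 2·6 = 13 (matches direct enumeration: 13).

|A - A| = 13


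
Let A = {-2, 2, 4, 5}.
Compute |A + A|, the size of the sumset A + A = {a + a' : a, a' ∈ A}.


A + A = {a + a' : a, a' ∈ A}; |A| = 4.
General bounds: 2|A| - 1 ≤ |A + A| ≤ |A|(|A|+1)/2, i.e. 7 ≤ |A + A| ≤ 10.
Lower bound 2|A|-1 is attained iff A is an arithmetic progression.
Enumerate sums a + a' for a ≤ a' (symmetric, so this suffices):
a = -2: -2+-2=-4, -2+2=0, -2+4=2, -2+5=3
a = 2: 2+2=4, 2+4=6, 2+5=7
a = 4: 4+4=8, 4+5=9
a = 5: 5+5=10
Distinct sums: {-4, 0, 2, 3, 4, 6, 7, 8, 9, 10}
|A + A| = 10

|A + A| = 10


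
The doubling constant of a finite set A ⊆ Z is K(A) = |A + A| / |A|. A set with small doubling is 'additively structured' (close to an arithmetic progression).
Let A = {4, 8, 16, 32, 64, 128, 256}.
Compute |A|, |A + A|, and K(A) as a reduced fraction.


|A| = 7.
Compute A + A by enumerating all 49 pairs.
A + A = {8, 12, 16, 20, 24, 32, 36, 40, 48, 64, 68, 72, 80, 96, 128, 132, 136, 144, 160, 192, 256, 260, 264, 272, 288, 320, 384, 512}, so |A + A| = 28.
K = |A + A| / |A| = 28/7 = 4/1 ≈ 4.0000.
Reference: AP of size 7 gives K = 13/7 ≈ 1.8571; a fully generic set of size 7 gives K ≈ 4.0000.

|A| = 7, |A + A| = 28, K = 28/7 = 4/1.


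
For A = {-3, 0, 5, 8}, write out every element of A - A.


A - A = {a - a' : a, a' ∈ A}.
Compute a - a' for each ordered pair (a, a'):
a = -3: -3--3=0, -3-0=-3, -3-5=-8, -3-8=-11
a = 0: 0--3=3, 0-0=0, 0-5=-5, 0-8=-8
a = 5: 5--3=8, 5-0=5, 5-5=0, 5-8=-3
a = 8: 8--3=11, 8-0=8, 8-5=3, 8-8=0
Collecting distinct values (and noting 0 appears from a-a):
A - A = {-11, -8, -5, -3, 0, 3, 5, 8, 11}
|A - A| = 9

A - A = {-11, -8, -5, -3, 0, 3, 5, 8, 11}


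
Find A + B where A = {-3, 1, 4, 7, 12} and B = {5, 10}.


A + B = {a + b : a ∈ A, b ∈ B}.
Enumerate all |A|·|B| = 5·2 = 10 pairs (a, b) and collect distinct sums.
a = -3: -3+5=2, -3+10=7
a = 1: 1+5=6, 1+10=11
a = 4: 4+5=9, 4+10=14
a = 7: 7+5=12, 7+10=17
a = 12: 12+5=17, 12+10=22
Collecting distinct sums: A + B = {2, 6, 7, 9, 11, 12, 14, 17, 22}
|A + B| = 9

A + B = {2, 6, 7, 9, 11, 12, 14, 17, 22}


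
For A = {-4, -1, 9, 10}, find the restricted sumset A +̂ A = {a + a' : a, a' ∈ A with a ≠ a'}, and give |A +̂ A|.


Restricted sumset: A +̂ A = {a + a' : a ∈ A, a' ∈ A, a ≠ a'}.
Equivalently, take A + A and drop any sum 2a that is achievable ONLY as a + a for a ∈ A (i.e. sums representable only with equal summands).
Enumerate pairs (a, a') with a < a' (symmetric, so each unordered pair gives one sum; this covers all a ≠ a'):
  -4 + -1 = -5
  -4 + 9 = 5
  -4 + 10 = 6
  -1 + 9 = 8
  -1 + 10 = 9
  9 + 10 = 19
Collected distinct sums: {-5, 5, 6, 8, 9, 19}
|A +̂ A| = 6
(Reference bound: |A +̂ A| ≥ 2|A| - 3 for |A| ≥ 2, with |A| = 4 giving ≥ 5.)

|A +̂ A| = 6


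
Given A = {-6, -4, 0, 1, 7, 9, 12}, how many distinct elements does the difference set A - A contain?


A - A = {a - a' : a, a' ∈ A}; |A| = 7.
Bounds: 2|A|-1 ≤ |A - A| ≤ |A|² - |A| + 1, i.e. 13 ≤ |A - A| ≤ 43.
Note: 0 ∈ A - A always (from a - a). The set is symmetric: if d ∈ A - A then -d ∈ A - A.
Enumerate nonzero differences d = a - a' with a > a' (then include -d):
Positive differences: {1, 2, 3, 4, 5, 6, 7, 8, 9, 11, 12, 13, 15, 16, 18}
Full difference set: {0} ∪ (positive diffs) ∪ (negative diffs).
|A - A| = 1 + 2·15 = 31 (matches direct enumeration: 31).

|A - A| = 31


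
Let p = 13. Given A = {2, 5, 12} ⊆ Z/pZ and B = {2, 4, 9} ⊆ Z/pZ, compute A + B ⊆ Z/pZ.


Work in Z/13Z: reduce every sum a + b modulo 13.
Enumerate all 9 pairs:
a = 2: 2+2=4, 2+4=6, 2+9=11
a = 5: 5+2=7, 5+4=9, 5+9=1
a = 12: 12+2=1, 12+4=3, 12+9=8
Distinct residues collected: {1, 3, 4, 6, 7, 8, 9, 11}
|A + B| = 8 (out of 13 total residues).

A + B = {1, 3, 4, 6, 7, 8, 9, 11}


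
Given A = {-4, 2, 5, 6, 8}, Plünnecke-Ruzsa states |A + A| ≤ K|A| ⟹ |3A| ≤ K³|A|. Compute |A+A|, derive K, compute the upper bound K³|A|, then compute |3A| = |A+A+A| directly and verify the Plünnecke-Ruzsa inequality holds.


|A| = 5.
Step 1: Compute A + A by enumerating all 25 pairs.
A + A = {-8, -2, 1, 2, 4, 7, 8, 10, 11, 12, 13, 14, 16}, so |A + A| = 13.
Step 2: Doubling constant K = |A + A|/|A| = 13/5 = 13/5 ≈ 2.6000.
Step 3: Plünnecke-Ruzsa gives |3A| ≤ K³·|A| = (2.6000)³ · 5 ≈ 87.8800.
Step 4: Compute 3A = A + A + A directly by enumerating all triples (a,b,c) ∈ A³; |3A| = 24.
Step 5: Check 24 ≤ 87.8800? Yes ✓.

K = 13/5, Plünnecke-Ruzsa bound K³|A| ≈ 87.8800, |3A| = 24, inequality holds.


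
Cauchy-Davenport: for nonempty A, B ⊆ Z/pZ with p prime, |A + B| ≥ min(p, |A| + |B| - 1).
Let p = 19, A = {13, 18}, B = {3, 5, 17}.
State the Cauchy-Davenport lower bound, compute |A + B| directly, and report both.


Cauchy-Davenport: |A + B| ≥ min(p, |A| + |B| - 1) for A, B nonempty in Z/pZ.
|A| = 2, |B| = 3, p = 19.
CD lower bound = min(19, 2 + 3 - 1) = min(19, 4) = 4.
Compute A + B mod 19 directly:
a = 13: 13+3=16, 13+5=18, 13+17=11
a = 18: 18+3=2, 18+5=4, 18+17=16
A + B = {2, 4, 11, 16, 18}, so |A + B| = 5.
Verify: 5 ≥ 4? Yes ✓.

CD lower bound = 4, actual |A + B| = 5.


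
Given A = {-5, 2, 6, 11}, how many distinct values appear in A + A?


A + A = {a + a' : a, a' ∈ A}; |A| = 4.
General bounds: 2|A| - 1 ≤ |A + A| ≤ |A|(|A|+1)/2, i.e. 7 ≤ |A + A| ≤ 10.
Lower bound 2|A|-1 is attained iff A is an arithmetic progression.
Enumerate sums a + a' for a ≤ a' (symmetric, so this suffices):
a = -5: -5+-5=-10, -5+2=-3, -5+6=1, -5+11=6
a = 2: 2+2=4, 2+6=8, 2+11=13
a = 6: 6+6=12, 6+11=17
a = 11: 11+11=22
Distinct sums: {-10, -3, 1, 4, 6, 8, 12, 13, 17, 22}
|A + A| = 10

|A + A| = 10


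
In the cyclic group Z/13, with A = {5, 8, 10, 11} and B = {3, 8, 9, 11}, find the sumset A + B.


Work in Z/13Z: reduce every sum a + b modulo 13.
Enumerate all 16 pairs:
a = 5: 5+3=8, 5+8=0, 5+9=1, 5+11=3
a = 8: 8+3=11, 8+8=3, 8+9=4, 8+11=6
a = 10: 10+3=0, 10+8=5, 10+9=6, 10+11=8
a = 11: 11+3=1, 11+8=6, 11+9=7, 11+11=9
Distinct residues collected: {0, 1, 3, 4, 5, 6, 7, 8, 9, 11}
|A + B| = 10 (out of 13 total residues).

A + B = {0, 1, 3, 4, 5, 6, 7, 8, 9, 11}


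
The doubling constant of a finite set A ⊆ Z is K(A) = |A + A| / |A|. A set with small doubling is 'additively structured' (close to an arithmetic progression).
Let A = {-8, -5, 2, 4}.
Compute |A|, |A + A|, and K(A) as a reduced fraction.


|A| = 4.
Compute A + A by enumerating all 16 pairs.
A + A = {-16, -13, -10, -6, -4, -3, -1, 4, 6, 8}, so |A + A| = 10.
K = |A + A| / |A| = 10/4 = 5/2 ≈ 2.5000.
Reference: AP of size 4 gives K = 7/4 ≈ 1.7500; a fully generic set of size 4 gives K ≈ 2.5000.

|A| = 4, |A + A| = 10, K = 10/4 = 5/2.


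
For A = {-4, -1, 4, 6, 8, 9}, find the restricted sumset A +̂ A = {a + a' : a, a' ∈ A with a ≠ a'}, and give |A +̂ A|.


Restricted sumset: A +̂ A = {a + a' : a ∈ A, a' ∈ A, a ≠ a'}.
Equivalently, take A + A and drop any sum 2a that is achievable ONLY as a + a for a ∈ A (i.e. sums representable only with equal summands).
Enumerate pairs (a, a') with a < a' (symmetric, so each unordered pair gives one sum; this covers all a ≠ a'):
  -4 + -1 = -5
  -4 + 4 = 0
  -4 + 6 = 2
  -4 + 8 = 4
  -4 + 9 = 5
  -1 + 4 = 3
  -1 + 6 = 5
  -1 + 8 = 7
  -1 + 9 = 8
  4 + 6 = 10
  4 + 8 = 12
  4 + 9 = 13
  6 + 8 = 14
  6 + 9 = 15
  8 + 9 = 17
Collected distinct sums: {-5, 0, 2, 3, 4, 5, 7, 8, 10, 12, 13, 14, 15, 17}
|A +̂ A| = 14
(Reference bound: |A +̂ A| ≥ 2|A| - 3 for |A| ≥ 2, with |A| = 6 giving ≥ 9.)

|A +̂ A| = 14


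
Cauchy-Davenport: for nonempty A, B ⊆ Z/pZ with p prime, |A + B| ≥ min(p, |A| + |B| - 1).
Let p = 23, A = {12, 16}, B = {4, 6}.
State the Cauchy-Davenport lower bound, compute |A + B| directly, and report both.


Cauchy-Davenport: |A + B| ≥ min(p, |A| + |B| - 1) for A, B nonempty in Z/pZ.
|A| = 2, |B| = 2, p = 23.
CD lower bound = min(23, 2 + 2 - 1) = min(23, 3) = 3.
Compute A + B mod 23 directly:
a = 12: 12+4=16, 12+6=18
a = 16: 16+4=20, 16+6=22
A + B = {16, 18, 20, 22}, so |A + B| = 4.
Verify: 4 ≥ 3? Yes ✓.

CD lower bound = 3, actual |A + B| = 4.


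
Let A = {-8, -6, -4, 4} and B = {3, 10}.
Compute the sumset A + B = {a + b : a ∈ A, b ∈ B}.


A + B = {a + b : a ∈ A, b ∈ B}.
Enumerate all |A|·|B| = 4·2 = 8 pairs (a, b) and collect distinct sums.
a = -8: -8+3=-5, -8+10=2
a = -6: -6+3=-3, -6+10=4
a = -4: -4+3=-1, -4+10=6
a = 4: 4+3=7, 4+10=14
Collecting distinct sums: A + B = {-5, -3, -1, 2, 4, 6, 7, 14}
|A + B| = 8

A + B = {-5, -3, -1, 2, 4, 6, 7, 14}


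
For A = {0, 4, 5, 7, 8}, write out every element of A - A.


A - A = {a - a' : a, a' ∈ A}.
Compute a - a' for each ordered pair (a, a'):
a = 0: 0-0=0, 0-4=-4, 0-5=-5, 0-7=-7, 0-8=-8
a = 4: 4-0=4, 4-4=0, 4-5=-1, 4-7=-3, 4-8=-4
a = 5: 5-0=5, 5-4=1, 5-5=0, 5-7=-2, 5-8=-3
a = 7: 7-0=7, 7-4=3, 7-5=2, 7-7=0, 7-8=-1
a = 8: 8-0=8, 8-4=4, 8-5=3, 8-7=1, 8-8=0
Collecting distinct values (and noting 0 appears from a-a):
A - A = {-8, -7, -5, -4, -3, -2, -1, 0, 1, 2, 3, 4, 5, 7, 8}
|A - A| = 15

A - A = {-8, -7, -5, -4, -3, -2, -1, 0, 1, 2, 3, 4, 5, 7, 8}


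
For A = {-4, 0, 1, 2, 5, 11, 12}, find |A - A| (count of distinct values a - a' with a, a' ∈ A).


A - A = {a - a' : a, a' ∈ A}; |A| = 7.
Bounds: 2|A|-1 ≤ |A - A| ≤ |A|² - |A| + 1, i.e. 13 ≤ |A - A| ≤ 43.
Note: 0 ∈ A - A always (from a - a). The set is symmetric: if d ∈ A - A then -d ∈ A - A.
Enumerate nonzero differences d = a - a' with a > a' (then include -d):
Positive differences: {1, 2, 3, 4, 5, 6, 7, 9, 10, 11, 12, 15, 16}
Full difference set: {0} ∪ (positive diffs) ∪ (negative diffs).
|A - A| = 1 + 2·13 = 27 (matches direct enumeration: 27).

|A - A| = 27


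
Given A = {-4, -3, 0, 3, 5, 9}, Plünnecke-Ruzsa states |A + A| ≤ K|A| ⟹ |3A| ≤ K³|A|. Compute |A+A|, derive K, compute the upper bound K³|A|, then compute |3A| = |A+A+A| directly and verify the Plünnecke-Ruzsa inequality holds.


|A| = 6.
Step 1: Compute A + A by enumerating all 36 pairs.
A + A = {-8, -7, -6, -4, -3, -1, 0, 1, 2, 3, 5, 6, 8, 9, 10, 12, 14, 18}, so |A + A| = 18.
Step 2: Doubling constant K = |A + A|/|A| = 18/6 = 18/6 ≈ 3.0000.
Step 3: Plünnecke-Ruzsa gives |3A| ≤ K³·|A| = (3.0000)³ · 6 ≈ 162.0000.
Step 4: Compute 3A = A + A + A directly by enumerating all triples (a,b,c) ∈ A³; |3A| = 34.
Step 5: Check 34 ≤ 162.0000? Yes ✓.

K = 18/6, Plünnecke-Ruzsa bound K³|A| ≈ 162.0000, |3A| = 34, inequality holds.


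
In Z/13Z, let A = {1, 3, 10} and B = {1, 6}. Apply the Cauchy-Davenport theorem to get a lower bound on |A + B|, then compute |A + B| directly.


Cauchy-Davenport: |A + B| ≥ min(p, |A| + |B| - 1) for A, B nonempty in Z/pZ.
|A| = 3, |B| = 2, p = 13.
CD lower bound = min(13, 3 + 2 - 1) = min(13, 4) = 4.
Compute A + B mod 13 directly:
a = 1: 1+1=2, 1+6=7
a = 3: 3+1=4, 3+6=9
a = 10: 10+1=11, 10+6=3
A + B = {2, 3, 4, 7, 9, 11}, so |A + B| = 6.
Verify: 6 ≥ 4? Yes ✓.

CD lower bound = 4, actual |A + B| = 6.


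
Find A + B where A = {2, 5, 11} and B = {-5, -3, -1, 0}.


A + B = {a + b : a ∈ A, b ∈ B}.
Enumerate all |A|·|B| = 3·4 = 12 pairs (a, b) and collect distinct sums.
a = 2: 2+-5=-3, 2+-3=-1, 2+-1=1, 2+0=2
a = 5: 5+-5=0, 5+-3=2, 5+-1=4, 5+0=5
a = 11: 11+-5=6, 11+-3=8, 11+-1=10, 11+0=11
Collecting distinct sums: A + B = {-3, -1, 0, 1, 2, 4, 5, 6, 8, 10, 11}
|A + B| = 11

A + B = {-3, -1, 0, 1, 2, 4, 5, 6, 8, 10, 11}


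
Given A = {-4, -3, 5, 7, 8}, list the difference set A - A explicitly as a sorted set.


A - A = {a - a' : a, a' ∈ A}.
Compute a - a' for each ordered pair (a, a'):
a = -4: -4--4=0, -4--3=-1, -4-5=-9, -4-7=-11, -4-8=-12
a = -3: -3--4=1, -3--3=0, -3-5=-8, -3-7=-10, -3-8=-11
a = 5: 5--4=9, 5--3=8, 5-5=0, 5-7=-2, 5-8=-3
a = 7: 7--4=11, 7--3=10, 7-5=2, 7-7=0, 7-8=-1
a = 8: 8--4=12, 8--3=11, 8-5=3, 8-7=1, 8-8=0
Collecting distinct values (and noting 0 appears from a-a):
A - A = {-12, -11, -10, -9, -8, -3, -2, -1, 0, 1, 2, 3, 8, 9, 10, 11, 12}
|A - A| = 17

A - A = {-12, -11, -10, -9, -8, -3, -2, -1, 0, 1, 2, 3, 8, 9, 10, 11, 12}


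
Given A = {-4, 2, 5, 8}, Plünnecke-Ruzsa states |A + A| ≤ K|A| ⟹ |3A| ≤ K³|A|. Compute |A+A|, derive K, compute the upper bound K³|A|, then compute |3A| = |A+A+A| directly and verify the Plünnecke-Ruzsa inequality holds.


|A| = 4.
Step 1: Compute A + A by enumerating all 16 pairs.
A + A = {-8, -2, 1, 4, 7, 10, 13, 16}, so |A + A| = 8.
Step 2: Doubling constant K = |A + A|/|A| = 8/4 = 8/4 ≈ 2.0000.
Step 3: Plünnecke-Ruzsa gives |3A| ≤ K³·|A| = (2.0000)³ · 4 ≈ 32.0000.
Step 4: Compute 3A = A + A + A directly by enumerating all triples (a,b,c) ∈ A³; |3A| = 12.
Step 5: Check 12 ≤ 32.0000? Yes ✓.

K = 8/4, Plünnecke-Ruzsa bound K³|A| ≈ 32.0000, |3A| = 12, inequality holds.


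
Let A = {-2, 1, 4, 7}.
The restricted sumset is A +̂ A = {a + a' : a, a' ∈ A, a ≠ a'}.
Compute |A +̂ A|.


Restricted sumset: A +̂ A = {a + a' : a ∈ A, a' ∈ A, a ≠ a'}.
Equivalently, take A + A and drop any sum 2a that is achievable ONLY as a + a for a ∈ A (i.e. sums representable only with equal summands).
Enumerate pairs (a, a') with a < a' (symmetric, so each unordered pair gives one sum; this covers all a ≠ a'):
  -2 + 1 = -1
  -2 + 4 = 2
  -2 + 7 = 5
  1 + 4 = 5
  1 + 7 = 8
  4 + 7 = 11
Collected distinct sums: {-1, 2, 5, 8, 11}
|A +̂ A| = 5
(Reference bound: |A +̂ A| ≥ 2|A| - 3 for |A| ≥ 2, with |A| = 4 giving ≥ 5.)

|A +̂ A| = 5


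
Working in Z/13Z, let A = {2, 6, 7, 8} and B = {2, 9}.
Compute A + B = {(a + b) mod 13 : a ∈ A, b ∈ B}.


Work in Z/13Z: reduce every sum a + b modulo 13.
Enumerate all 8 pairs:
a = 2: 2+2=4, 2+9=11
a = 6: 6+2=8, 6+9=2
a = 7: 7+2=9, 7+9=3
a = 8: 8+2=10, 8+9=4
Distinct residues collected: {2, 3, 4, 8, 9, 10, 11}
|A + B| = 7 (out of 13 total residues).

A + B = {2, 3, 4, 8, 9, 10, 11}


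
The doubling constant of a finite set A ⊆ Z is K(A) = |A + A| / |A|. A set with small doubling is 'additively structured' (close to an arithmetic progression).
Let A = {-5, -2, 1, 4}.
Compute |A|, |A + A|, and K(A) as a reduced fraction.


|A| = 4.
Compute A + A by enumerating all 16 pairs.
A + A = {-10, -7, -4, -1, 2, 5, 8}, so |A + A| = 7.
K = |A + A| / |A| = 7/4 (already in lowest terms) ≈ 1.7500.
Reference: AP of size 4 gives K = 7/4 ≈ 1.7500; a fully generic set of size 4 gives K ≈ 2.5000.

|A| = 4, |A + A| = 7, K = 7/4.


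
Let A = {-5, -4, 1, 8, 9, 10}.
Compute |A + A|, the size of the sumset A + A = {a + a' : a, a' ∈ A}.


A + A = {a + a' : a, a' ∈ A}; |A| = 6.
General bounds: 2|A| - 1 ≤ |A + A| ≤ |A|(|A|+1)/2, i.e. 11 ≤ |A + A| ≤ 21.
Lower bound 2|A|-1 is attained iff A is an arithmetic progression.
Enumerate sums a + a' for a ≤ a' (symmetric, so this suffices):
a = -5: -5+-5=-10, -5+-4=-9, -5+1=-4, -5+8=3, -5+9=4, -5+10=5
a = -4: -4+-4=-8, -4+1=-3, -4+8=4, -4+9=5, -4+10=6
a = 1: 1+1=2, 1+8=9, 1+9=10, 1+10=11
a = 8: 8+8=16, 8+9=17, 8+10=18
a = 9: 9+9=18, 9+10=19
a = 10: 10+10=20
Distinct sums: {-10, -9, -8, -4, -3, 2, 3, 4, 5, 6, 9, 10, 11, 16, 17, 18, 19, 20}
|A + A| = 18

|A + A| = 18


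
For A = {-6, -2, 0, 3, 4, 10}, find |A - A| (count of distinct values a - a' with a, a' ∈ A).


A - A = {a - a' : a, a' ∈ A}; |A| = 6.
Bounds: 2|A|-1 ≤ |A - A| ≤ |A|² - |A| + 1, i.e. 11 ≤ |A - A| ≤ 31.
Note: 0 ∈ A - A always (from a - a). The set is symmetric: if d ∈ A - A then -d ∈ A - A.
Enumerate nonzero differences d = a - a' with a > a' (then include -d):
Positive differences: {1, 2, 3, 4, 5, 6, 7, 9, 10, 12, 16}
Full difference set: {0} ∪ (positive diffs) ∪ (negative diffs).
|A - A| = 1 + 2·11 = 23 (matches direct enumeration: 23).

|A - A| = 23


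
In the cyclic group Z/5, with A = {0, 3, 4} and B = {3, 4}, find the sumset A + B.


Work in Z/5Z: reduce every sum a + b modulo 5.
Enumerate all 6 pairs:
a = 0: 0+3=3, 0+4=4
a = 3: 3+3=1, 3+4=2
a = 4: 4+3=2, 4+4=3
Distinct residues collected: {1, 2, 3, 4}
|A + B| = 4 (out of 5 total residues).

A + B = {1, 2, 3, 4}


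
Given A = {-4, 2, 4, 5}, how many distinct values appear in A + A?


A + A = {a + a' : a, a' ∈ A}; |A| = 4.
General bounds: 2|A| - 1 ≤ |A + A| ≤ |A|(|A|+1)/2, i.e. 7 ≤ |A + A| ≤ 10.
Lower bound 2|A|-1 is attained iff A is an arithmetic progression.
Enumerate sums a + a' for a ≤ a' (symmetric, so this suffices):
a = -4: -4+-4=-8, -4+2=-2, -4+4=0, -4+5=1
a = 2: 2+2=4, 2+4=6, 2+5=7
a = 4: 4+4=8, 4+5=9
a = 5: 5+5=10
Distinct sums: {-8, -2, 0, 1, 4, 6, 7, 8, 9, 10}
|A + A| = 10

|A + A| = 10


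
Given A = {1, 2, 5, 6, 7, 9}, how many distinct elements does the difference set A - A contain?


A - A = {a - a' : a, a' ∈ A}; |A| = 6.
Bounds: 2|A|-1 ≤ |A - A| ≤ |A|² - |A| + 1, i.e. 11 ≤ |A - A| ≤ 31.
Note: 0 ∈ A - A always (from a - a). The set is symmetric: if d ∈ A - A then -d ∈ A - A.
Enumerate nonzero differences d = a - a' with a > a' (then include -d):
Positive differences: {1, 2, 3, 4, 5, 6, 7, 8}
Full difference set: {0} ∪ (positive diffs) ∪ (negative diffs).
|A - A| = 1 + 2·8 = 17 (matches direct enumeration: 17).

|A - A| = 17


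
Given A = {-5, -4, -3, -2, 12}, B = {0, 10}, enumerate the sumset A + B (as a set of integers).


A + B = {a + b : a ∈ A, b ∈ B}.
Enumerate all |A|·|B| = 5·2 = 10 pairs (a, b) and collect distinct sums.
a = -5: -5+0=-5, -5+10=5
a = -4: -4+0=-4, -4+10=6
a = -3: -3+0=-3, -3+10=7
a = -2: -2+0=-2, -2+10=8
a = 12: 12+0=12, 12+10=22
Collecting distinct sums: A + B = {-5, -4, -3, -2, 5, 6, 7, 8, 12, 22}
|A + B| = 10

A + B = {-5, -4, -3, -2, 5, 6, 7, 8, 12, 22}


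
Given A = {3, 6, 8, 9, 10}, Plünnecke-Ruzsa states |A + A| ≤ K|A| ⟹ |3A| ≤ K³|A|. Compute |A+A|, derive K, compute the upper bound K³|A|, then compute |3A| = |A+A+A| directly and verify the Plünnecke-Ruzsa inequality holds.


|A| = 5.
Step 1: Compute A + A by enumerating all 25 pairs.
A + A = {6, 9, 11, 12, 13, 14, 15, 16, 17, 18, 19, 20}, so |A + A| = 12.
Step 2: Doubling constant K = |A + A|/|A| = 12/5 = 12/5 ≈ 2.4000.
Step 3: Plünnecke-Ruzsa gives |3A| ≤ K³·|A| = (2.4000)³ · 5 ≈ 69.1200.
Step 4: Compute 3A = A + A + A directly by enumerating all triples (a,b,c) ∈ A³; |3A| = 19.
Step 5: Check 19 ≤ 69.1200? Yes ✓.

K = 12/5, Plünnecke-Ruzsa bound K³|A| ≈ 69.1200, |3A| = 19, inequality holds.


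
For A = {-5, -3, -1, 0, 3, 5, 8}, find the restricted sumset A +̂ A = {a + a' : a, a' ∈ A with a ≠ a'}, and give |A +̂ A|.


Restricted sumset: A +̂ A = {a + a' : a ∈ A, a' ∈ A, a ≠ a'}.
Equivalently, take A + A and drop any sum 2a that is achievable ONLY as a + a for a ∈ A (i.e. sums representable only with equal summands).
Enumerate pairs (a, a') with a < a' (symmetric, so each unordered pair gives one sum; this covers all a ≠ a'):
  -5 + -3 = -8
  -5 + -1 = -6
  -5 + 0 = -5
  -5 + 3 = -2
  -5 + 5 = 0
  -5 + 8 = 3
  -3 + -1 = -4
  -3 + 0 = -3
  -3 + 3 = 0
  -3 + 5 = 2
  -3 + 8 = 5
  -1 + 0 = -1
  -1 + 3 = 2
  -1 + 5 = 4
  -1 + 8 = 7
  0 + 3 = 3
  0 + 5 = 5
  0 + 8 = 8
  3 + 5 = 8
  3 + 8 = 11
  5 + 8 = 13
Collected distinct sums: {-8, -6, -5, -4, -3, -2, -1, 0, 2, 3, 4, 5, 7, 8, 11, 13}
|A +̂ A| = 16
(Reference bound: |A +̂ A| ≥ 2|A| - 3 for |A| ≥ 2, with |A| = 7 giving ≥ 11.)

|A +̂ A| = 16


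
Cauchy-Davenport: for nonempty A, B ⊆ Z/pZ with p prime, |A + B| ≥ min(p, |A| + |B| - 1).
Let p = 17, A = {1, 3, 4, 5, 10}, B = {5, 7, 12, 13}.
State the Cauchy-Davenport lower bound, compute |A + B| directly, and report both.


Cauchy-Davenport: |A + B| ≥ min(p, |A| + |B| - 1) for A, B nonempty in Z/pZ.
|A| = 5, |B| = 4, p = 17.
CD lower bound = min(17, 5 + 4 - 1) = min(17, 8) = 8.
Compute A + B mod 17 directly:
a = 1: 1+5=6, 1+7=8, 1+12=13, 1+13=14
a = 3: 3+5=8, 3+7=10, 3+12=15, 3+13=16
a = 4: 4+5=9, 4+7=11, 4+12=16, 4+13=0
a = 5: 5+5=10, 5+7=12, 5+12=0, 5+13=1
a = 10: 10+5=15, 10+7=0, 10+12=5, 10+13=6
A + B = {0, 1, 5, 6, 8, 9, 10, 11, 12, 13, 14, 15, 16}, so |A + B| = 13.
Verify: 13 ≥ 8? Yes ✓.

CD lower bound = 8, actual |A + B| = 13.


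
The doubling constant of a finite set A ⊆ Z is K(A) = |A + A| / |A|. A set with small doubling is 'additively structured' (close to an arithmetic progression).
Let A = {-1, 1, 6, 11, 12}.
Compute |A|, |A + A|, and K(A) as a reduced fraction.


|A| = 5.
Compute A + A by enumerating all 25 pairs.
A + A = {-2, 0, 2, 5, 7, 10, 11, 12, 13, 17, 18, 22, 23, 24}, so |A + A| = 14.
K = |A + A| / |A| = 14/5 (already in lowest terms) ≈ 2.8000.
Reference: AP of size 5 gives K = 9/5 ≈ 1.8000; a fully generic set of size 5 gives K ≈ 3.0000.

|A| = 5, |A + A| = 14, K = 14/5.


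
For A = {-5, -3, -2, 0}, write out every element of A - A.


A - A = {a - a' : a, a' ∈ A}.
Compute a - a' for each ordered pair (a, a'):
a = -5: -5--5=0, -5--3=-2, -5--2=-3, -5-0=-5
a = -3: -3--5=2, -3--3=0, -3--2=-1, -3-0=-3
a = -2: -2--5=3, -2--3=1, -2--2=0, -2-0=-2
a = 0: 0--5=5, 0--3=3, 0--2=2, 0-0=0
Collecting distinct values (and noting 0 appears from a-a):
A - A = {-5, -3, -2, -1, 0, 1, 2, 3, 5}
|A - A| = 9

A - A = {-5, -3, -2, -1, 0, 1, 2, 3, 5}


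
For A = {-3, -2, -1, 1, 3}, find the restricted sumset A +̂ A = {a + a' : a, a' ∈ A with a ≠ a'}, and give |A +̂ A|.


Restricted sumset: A +̂ A = {a + a' : a ∈ A, a' ∈ A, a ≠ a'}.
Equivalently, take A + A and drop any sum 2a that is achievable ONLY as a + a for a ∈ A (i.e. sums representable only with equal summands).
Enumerate pairs (a, a') with a < a' (symmetric, so each unordered pair gives one sum; this covers all a ≠ a'):
  -3 + -2 = -5
  -3 + -1 = -4
  -3 + 1 = -2
  -3 + 3 = 0
  -2 + -1 = -3
  -2 + 1 = -1
  -2 + 3 = 1
  -1 + 1 = 0
  -1 + 3 = 2
  1 + 3 = 4
Collected distinct sums: {-5, -4, -3, -2, -1, 0, 1, 2, 4}
|A +̂ A| = 9
(Reference bound: |A +̂ A| ≥ 2|A| - 3 for |A| ≥ 2, with |A| = 5 giving ≥ 7.)

|A +̂ A| = 9


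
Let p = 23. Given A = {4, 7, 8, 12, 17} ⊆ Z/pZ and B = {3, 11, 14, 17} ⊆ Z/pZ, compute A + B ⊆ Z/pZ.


Work in Z/23Z: reduce every sum a + b modulo 23.
Enumerate all 20 pairs:
a = 4: 4+3=7, 4+11=15, 4+14=18, 4+17=21
a = 7: 7+3=10, 7+11=18, 7+14=21, 7+17=1
a = 8: 8+3=11, 8+11=19, 8+14=22, 8+17=2
a = 12: 12+3=15, 12+11=0, 12+14=3, 12+17=6
a = 17: 17+3=20, 17+11=5, 17+14=8, 17+17=11
Distinct residues collected: {0, 1, 2, 3, 5, 6, 7, 8, 10, 11, 15, 18, 19, 20, 21, 22}
|A + B| = 16 (out of 23 total residues).

A + B = {0, 1, 2, 3, 5, 6, 7, 8, 10, 11, 15, 18, 19, 20, 21, 22}


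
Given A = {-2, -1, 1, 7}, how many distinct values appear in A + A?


A + A = {a + a' : a, a' ∈ A}; |A| = 4.
General bounds: 2|A| - 1 ≤ |A + A| ≤ |A|(|A|+1)/2, i.e. 7 ≤ |A + A| ≤ 10.
Lower bound 2|A|-1 is attained iff A is an arithmetic progression.
Enumerate sums a + a' for a ≤ a' (symmetric, so this suffices):
a = -2: -2+-2=-4, -2+-1=-3, -2+1=-1, -2+7=5
a = -1: -1+-1=-2, -1+1=0, -1+7=6
a = 1: 1+1=2, 1+7=8
a = 7: 7+7=14
Distinct sums: {-4, -3, -2, -1, 0, 2, 5, 6, 8, 14}
|A + A| = 10

|A + A| = 10


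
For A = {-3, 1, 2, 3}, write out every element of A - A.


A - A = {a - a' : a, a' ∈ A}.
Compute a - a' for each ordered pair (a, a'):
a = -3: -3--3=0, -3-1=-4, -3-2=-5, -3-3=-6
a = 1: 1--3=4, 1-1=0, 1-2=-1, 1-3=-2
a = 2: 2--3=5, 2-1=1, 2-2=0, 2-3=-1
a = 3: 3--3=6, 3-1=2, 3-2=1, 3-3=0
Collecting distinct values (and noting 0 appears from a-a):
A - A = {-6, -5, -4, -2, -1, 0, 1, 2, 4, 5, 6}
|A - A| = 11

A - A = {-6, -5, -4, -2, -1, 0, 1, 2, 4, 5, 6}


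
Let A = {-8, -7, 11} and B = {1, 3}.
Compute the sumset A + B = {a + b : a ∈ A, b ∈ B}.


A + B = {a + b : a ∈ A, b ∈ B}.
Enumerate all |A|·|B| = 3·2 = 6 pairs (a, b) and collect distinct sums.
a = -8: -8+1=-7, -8+3=-5
a = -7: -7+1=-6, -7+3=-4
a = 11: 11+1=12, 11+3=14
Collecting distinct sums: A + B = {-7, -6, -5, -4, 12, 14}
|A + B| = 6

A + B = {-7, -6, -5, -4, 12, 14}


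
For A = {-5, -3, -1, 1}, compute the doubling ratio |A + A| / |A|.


|A| = 4.
Compute A + A by enumerating all 16 pairs.
A + A = {-10, -8, -6, -4, -2, 0, 2}, so |A + A| = 7.
K = |A + A| / |A| = 7/4 (already in lowest terms) ≈ 1.7500.
Reference: AP of size 4 gives K = 7/4 ≈ 1.7500; a fully generic set of size 4 gives K ≈ 2.5000.

|A| = 4, |A + A| = 7, K = 7/4.


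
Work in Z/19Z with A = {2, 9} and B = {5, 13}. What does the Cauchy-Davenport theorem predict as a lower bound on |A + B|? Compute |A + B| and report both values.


Cauchy-Davenport: |A + B| ≥ min(p, |A| + |B| - 1) for A, B nonempty in Z/pZ.
|A| = 2, |B| = 2, p = 19.
CD lower bound = min(19, 2 + 2 - 1) = min(19, 3) = 3.
Compute A + B mod 19 directly:
a = 2: 2+5=7, 2+13=15
a = 9: 9+5=14, 9+13=3
A + B = {3, 7, 14, 15}, so |A + B| = 4.
Verify: 4 ≥ 3? Yes ✓.

CD lower bound = 3, actual |A + B| = 4.


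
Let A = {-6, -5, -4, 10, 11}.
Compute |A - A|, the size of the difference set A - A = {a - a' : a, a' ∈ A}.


A - A = {a - a' : a, a' ∈ A}; |A| = 5.
Bounds: 2|A|-1 ≤ |A - A| ≤ |A|² - |A| + 1, i.e. 9 ≤ |A - A| ≤ 21.
Note: 0 ∈ A - A always (from a - a). The set is symmetric: if d ∈ A - A then -d ∈ A - A.
Enumerate nonzero differences d = a - a' with a > a' (then include -d):
Positive differences: {1, 2, 14, 15, 16, 17}
Full difference set: {0} ∪ (positive diffs) ∪ (negative diffs).
|A - A| = 1 + 2·6 = 13 (matches direct enumeration: 13).

|A - A| = 13


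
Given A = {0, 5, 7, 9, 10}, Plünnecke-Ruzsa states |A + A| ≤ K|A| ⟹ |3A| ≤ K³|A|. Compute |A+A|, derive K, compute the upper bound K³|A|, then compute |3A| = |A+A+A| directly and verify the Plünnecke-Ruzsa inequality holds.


|A| = 5.
Step 1: Compute A + A by enumerating all 25 pairs.
A + A = {0, 5, 7, 9, 10, 12, 14, 15, 16, 17, 18, 19, 20}, so |A + A| = 13.
Step 2: Doubling constant K = |A + A|/|A| = 13/5 = 13/5 ≈ 2.6000.
Step 3: Plünnecke-Ruzsa gives |3A| ≤ K³·|A| = (2.6000)³ · 5 ≈ 87.8800.
Step 4: Compute 3A = A + A + A directly by enumerating all triples (a,b,c) ∈ A³; |3A| = 23.
Step 5: Check 23 ≤ 87.8800? Yes ✓.

K = 13/5, Plünnecke-Ruzsa bound K³|A| ≈ 87.8800, |3A| = 23, inequality holds.


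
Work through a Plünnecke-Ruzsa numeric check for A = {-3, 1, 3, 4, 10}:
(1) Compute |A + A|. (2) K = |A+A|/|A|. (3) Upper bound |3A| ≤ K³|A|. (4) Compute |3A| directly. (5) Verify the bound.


|A| = 5.
Step 1: Compute A + A by enumerating all 25 pairs.
A + A = {-6, -2, 0, 1, 2, 4, 5, 6, 7, 8, 11, 13, 14, 20}, so |A + A| = 14.
Step 2: Doubling constant K = |A + A|/|A| = 14/5 = 14/5 ≈ 2.8000.
Step 3: Plünnecke-Ruzsa gives |3A| ≤ K³·|A| = (2.8000)³ · 5 ≈ 109.7600.
Step 4: Compute 3A = A + A + A directly by enumerating all triples (a,b,c) ∈ A³; |3A| = 26.
Step 5: Check 26 ≤ 109.7600? Yes ✓.

K = 14/5, Plünnecke-Ruzsa bound K³|A| ≈ 109.7600, |3A| = 26, inequality holds.


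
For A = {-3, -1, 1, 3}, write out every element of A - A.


A - A = {a - a' : a, a' ∈ A}.
Compute a - a' for each ordered pair (a, a'):
a = -3: -3--3=0, -3--1=-2, -3-1=-4, -3-3=-6
a = -1: -1--3=2, -1--1=0, -1-1=-2, -1-3=-4
a = 1: 1--3=4, 1--1=2, 1-1=0, 1-3=-2
a = 3: 3--3=6, 3--1=4, 3-1=2, 3-3=0
Collecting distinct values (and noting 0 appears from a-a):
A - A = {-6, -4, -2, 0, 2, 4, 6}
|A - A| = 7

A - A = {-6, -4, -2, 0, 2, 4, 6}


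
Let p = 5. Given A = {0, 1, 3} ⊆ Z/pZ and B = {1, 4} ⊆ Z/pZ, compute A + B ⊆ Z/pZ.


Work in Z/5Z: reduce every sum a + b modulo 5.
Enumerate all 6 pairs:
a = 0: 0+1=1, 0+4=4
a = 1: 1+1=2, 1+4=0
a = 3: 3+1=4, 3+4=2
Distinct residues collected: {0, 1, 2, 4}
|A + B| = 4 (out of 5 total residues).

A + B = {0, 1, 2, 4}


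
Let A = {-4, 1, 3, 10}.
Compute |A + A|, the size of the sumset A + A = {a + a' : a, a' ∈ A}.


A + A = {a + a' : a, a' ∈ A}; |A| = 4.
General bounds: 2|A| - 1 ≤ |A + A| ≤ |A|(|A|+1)/2, i.e. 7 ≤ |A + A| ≤ 10.
Lower bound 2|A|-1 is attained iff A is an arithmetic progression.
Enumerate sums a + a' for a ≤ a' (symmetric, so this suffices):
a = -4: -4+-4=-8, -4+1=-3, -4+3=-1, -4+10=6
a = 1: 1+1=2, 1+3=4, 1+10=11
a = 3: 3+3=6, 3+10=13
a = 10: 10+10=20
Distinct sums: {-8, -3, -1, 2, 4, 6, 11, 13, 20}
|A + A| = 9

|A + A| = 9


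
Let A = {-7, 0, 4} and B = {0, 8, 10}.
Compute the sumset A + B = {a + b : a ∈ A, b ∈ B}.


A + B = {a + b : a ∈ A, b ∈ B}.
Enumerate all |A|·|B| = 3·3 = 9 pairs (a, b) and collect distinct sums.
a = -7: -7+0=-7, -7+8=1, -7+10=3
a = 0: 0+0=0, 0+8=8, 0+10=10
a = 4: 4+0=4, 4+8=12, 4+10=14
Collecting distinct sums: A + B = {-7, 0, 1, 3, 4, 8, 10, 12, 14}
|A + B| = 9

A + B = {-7, 0, 1, 3, 4, 8, 10, 12, 14}


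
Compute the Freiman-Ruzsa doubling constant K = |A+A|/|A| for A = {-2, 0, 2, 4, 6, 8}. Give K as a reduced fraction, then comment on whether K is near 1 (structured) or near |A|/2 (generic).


|A| = 6.
Compute A + A by enumerating all 36 pairs.
A + A = {-4, -2, 0, 2, 4, 6, 8, 10, 12, 14, 16}, so |A + A| = 11.
K = |A + A| / |A| = 11/6 (already in lowest terms) ≈ 1.8333.
Reference: AP of size 6 gives K = 11/6 ≈ 1.8333; a fully generic set of size 6 gives K ≈ 3.5000.

|A| = 6, |A + A| = 11, K = 11/6.


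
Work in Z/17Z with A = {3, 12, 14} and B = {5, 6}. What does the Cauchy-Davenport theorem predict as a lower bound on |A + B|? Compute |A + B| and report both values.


Cauchy-Davenport: |A + B| ≥ min(p, |A| + |B| - 1) for A, B nonempty in Z/pZ.
|A| = 3, |B| = 2, p = 17.
CD lower bound = min(17, 3 + 2 - 1) = min(17, 4) = 4.
Compute A + B mod 17 directly:
a = 3: 3+5=8, 3+6=9
a = 12: 12+5=0, 12+6=1
a = 14: 14+5=2, 14+6=3
A + B = {0, 1, 2, 3, 8, 9}, so |A + B| = 6.
Verify: 6 ≥ 4? Yes ✓.

CD lower bound = 4, actual |A + B| = 6.


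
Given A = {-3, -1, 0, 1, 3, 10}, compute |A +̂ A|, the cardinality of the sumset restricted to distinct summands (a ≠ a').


Restricted sumset: A +̂ A = {a + a' : a ∈ A, a' ∈ A, a ≠ a'}.
Equivalently, take A + A and drop any sum 2a that is achievable ONLY as a + a for a ∈ A (i.e. sums representable only with equal summands).
Enumerate pairs (a, a') with a < a' (symmetric, so each unordered pair gives one sum; this covers all a ≠ a'):
  -3 + -1 = -4
  -3 + 0 = -3
  -3 + 1 = -2
  -3 + 3 = 0
  -3 + 10 = 7
  -1 + 0 = -1
  -1 + 1 = 0
  -1 + 3 = 2
  -1 + 10 = 9
  0 + 1 = 1
  0 + 3 = 3
  0 + 10 = 10
  1 + 3 = 4
  1 + 10 = 11
  3 + 10 = 13
Collected distinct sums: {-4, -3, -2, -1, 0, 1, 2, 3, 4, 7, 9, 10, 11, 13}
|A +̂ A| = 14
(Reference bound: |A +̂ A| ≥ 2|A| - 3 for |A| ≥ 2, with |A| = 6 giving ≥ 9.)

|A +̂ A| = 14


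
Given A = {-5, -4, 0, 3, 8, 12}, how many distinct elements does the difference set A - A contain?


A - A = {a - a' : a, a' ∈ A}; |A| = 6.
Bounds: 2|A|-1 ≤ |A - A| ≤ |A|² - |A| + 1, i.e. 11 ≤ |A - A| ≤ 31.
Note: 0 ∈ A - A always (from a - a). The set is symmetric: if d ∈ A - A then -d ∈ A - A.
Enumerate nonzero differences d = a - a' with a > a' (then include -d):
Positive differences: {1, 3, 4, 5, 7, 8, 9, 12, 13, 16, 17}
Full difference set: {0} ∪ (positive diffs) ∪ (negative diffs).
|A - A| = 1 + 2·11 = 23 (matches direct enumeration: 23).

|A - A| = 23


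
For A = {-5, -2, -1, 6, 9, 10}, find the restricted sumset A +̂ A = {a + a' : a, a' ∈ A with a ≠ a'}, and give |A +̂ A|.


Restricted sumset: A +̂ A = {a + a' : a ∈ A, a' ∈ A, a ≠ a'}.
Equivalently, take A + A and drop any sum 2a that is achievable ONLY as a + a for a ∈ A (i.e. sums representable only with equal summands).
Enumerate pairs (a, a') with a < a' (symmetric, so each unordered pair gives one sum; this covers all a ≠ a'):
  -5 + -2 = -7
  -5 + -1 = -6
  -5 + 6 = 1
  -5 + 9 = 4
  -5 + 10 = 5
  -2 + -1 = -3
  -2 + 6 = 4
  -2 + 9 = 7
  -2 + 10 = 8
  -1 + 6 = 5
  -1 + 9 = 8
  -1 + 10 = 9
  6 + 9 = 15
  6 + 10 = 16
  9 + 10 = 19
Collected distinct sums: {-7, -6, -3, 1, 4, 5, 7, 8, 9, 15, 16, 19}
|A +̂ A| = 12
(Reference bound: |A +̂ A| ≥ 2|A| - 3 for |A| ≥ 2, with |A| = 6 giving ≥ 9.)

|A +̂ A| = 12


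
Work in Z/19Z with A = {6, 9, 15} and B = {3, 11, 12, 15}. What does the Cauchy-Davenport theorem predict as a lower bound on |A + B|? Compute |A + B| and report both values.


Cauchy-Davenport: |A + B| ≥ min(p, |A| + |B| - 1) for A, B nonempty in Z/pZ.
|A| = 3, |B| = 4, p = 19.
CD lower bound = min(19, 3 + 4 - 1) = min(19, 6) = 6.
Compute A + B mod 19 directly:
a = 6: 6+3=9, 6+11=17, 6+12=18, 6+15=2
a = 9: 9+3=12, 9+11=1, 9+12=2, 9+15=5
a = 15: 15+3=18, 15+11=7, 15+12=8, 15+15=11
A + B = {1, 2, 5, 7, 8, 9, 11, 12, 17, 18}, so |A + B| = 10.
Verify: 10 ≥ 6? Yes ✓.

CD lower bound = 6, actual |A + B| = 10.


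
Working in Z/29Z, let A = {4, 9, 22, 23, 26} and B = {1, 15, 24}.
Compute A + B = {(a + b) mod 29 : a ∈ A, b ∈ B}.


Work in Z/29Z: reduce every sum a + b modulo 29.
Enumerate all 15 pairs:
a = 4: 4+1=5, 4+15=19, 4+24=28
a = 9: 9+1=10, 9+15=24, 9+24=4
a = 22: 22+1=23, 22+15=8, 22+24=17
a = 23: 23+1=24, 23+15=9, 23+24=18
a = 26: 26+1=27, 26+15=12, 26+24=21
Distinct residues collected: {4, 5, 8, 9, 10, 12, 17, 18, 19, 21, 23, 24, 27, 28}
|A + B| = 14 (out of 29 total residues).

A + B = {4, 5, 8, 9, 10, 12, 17, 18, 19, 21, 23, 24, 27, 28}


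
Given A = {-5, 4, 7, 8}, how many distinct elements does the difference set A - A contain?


A - A = {a - a' : a, a' ∈ A}; |A| = 4.
Bounds: 2|A|-1 ≤ |A - A| ≤ |A|² - |A| + 1, i.e. 7 ≤ |A - A| ≤ 13.
Note: 0 ∈ A - A always (from a - a). The set is symmetric: if d ∈ A - A then -d ∈ A - A.
Enumerate nonzero differences d = a - a' with a > a' (then include -d):
Positive differences: {1, 3, 4, 9, 12, 13}
Full difference set: {0} ∪ (positive diffs) ∪ (negative diffs).
|A - A| = 1 + 2·6 = 13 (matches direct enumeration: 13).

|A - A| = 13


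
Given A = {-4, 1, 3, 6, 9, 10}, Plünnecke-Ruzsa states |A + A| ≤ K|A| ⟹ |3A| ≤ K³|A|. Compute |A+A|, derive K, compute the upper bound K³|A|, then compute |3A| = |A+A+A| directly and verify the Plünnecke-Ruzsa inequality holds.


|A| = 6.
Step 1: Compute A + A by enumerating all 36 pairs.
A + A = {-8, -3, -1, 2, 4, 5, 6, 7, 9, 10, 11, 12, 13, 15, 16, 18, 19, 20}, so |A + A| = 18.
Step 2: Doubling constant K = |A + A|/|A| = 18/6 = 18/6 ≈ 3.0000.
Step 3: Plünnecke-Ruzsa gives |3A| ≤ K³·|A| = (3.0000)³ · 6 ≈ 162.0000.
Step 4: Compute 3A = A + A + A directly by enumerating all triples (a,b,c) ∈ A³; |3A| = 34.
Step 5: Check 34 ≤ 162.0000? Yes ✓.

K = 18/6, Plünnecke-Ruzsa bound K³|A| ≈ 162.0000, |3A| = 34, inequality holds.
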